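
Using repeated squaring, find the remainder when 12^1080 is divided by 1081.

98

12^1 ≡ 12 (mod 1081)
12^2 ≡ 12^2 = 144 ≡ 144 (mod 1081)
12^4 ≡ 144^2 = 20736 ≡ 197 (mod 1081)
12^8 ≡ 197^2 = 38809 ≡ 974 (mod 1081)
12^16 ≡ 974^2 = 948676 ≡ 639 (mod 1081)
12^32 ≡ 639^2 = 408321 ≡ 784 (mod 1081)
12^64 ≡ 784^2 = 614656 ≡ 648 (mod 1081)
12^128 ≡ 648^2 = 419904 ≡ 476 (mod 1081)
12^256 ≡ 476^2 = 226576 ≡ 647 (mod 1081)
12^512 ≡ 647^2 = 418609 ≡ 262 (mod 1081)
12^1024 ≡ 262^2 = 68644 ≡ 541 (mod 1081)
1080 = 1024 + 32 + 16 + 8 in binary powers of 2.
So 12^1080 ≡ 541 · 784 · 639 · 974 ≡ 98 (mod 1081).
Since 98 ≠ 1, base 12 is a Fermat witness: 1081 is composite.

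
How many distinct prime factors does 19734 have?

19734 = 2 · 9867
9867 = 3 · 3289
3289 = 11 · 299
299 = 13 · 23
19734 = 2 · 3 · 11 · 13 · 23, which has 5 distinct prime factors.

5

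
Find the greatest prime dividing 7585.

41

7585 = 5 · 1517
1517 = 37 · 41
41 is prime.
So 7585 = 5 · 37 · 41; the largest prime factor is 41.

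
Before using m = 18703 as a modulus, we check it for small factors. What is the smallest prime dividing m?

18703 is odd.
Digit sum 19, not divisible by 3.
Ends in 3: not divisible by 5.
7: 18703 = 7·2671 + 6
11: 18703 = 11·1700 + 3
13: 18703 = 13·1438 + 9
17: 18703 = 17·1100 + 3
19: 18703 = 19·984 + 7
23: 18703 = 23·813 + 4
29: 18703 = 29·644 + 27
31: 18703 = 31·603 + 10
37: 18703 = 37·505 + 18
41: 18703 = 41·456 + 7
43: 18703 = 43·434 + 41
47: 18703 = 47·397 + 44
53: 18703 = 53·352 + 47
59: 18703 = 59·317

59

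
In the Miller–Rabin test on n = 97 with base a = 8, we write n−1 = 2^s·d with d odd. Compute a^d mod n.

27

97 − 1 = 96 = 2^5 · 3, so d = 3.
8^1 ≡ 8 (mod 97)
8^2 ≡ 8^2 = 64 ≡ 64 (mod 97)
3 = 2 + 1 in binary powers of 2.
So 8^3 ≡ 64 · 8 ≡ 27 (mod 97).
Squaring chain: 27 → 50 → 75 → 96 → 1; reaches −1, so base 8 does not prove 97 composite.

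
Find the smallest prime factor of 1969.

11

1969 is odd.
Digit sum 25, not divisible by 3.
Ends in 9: not divisible by 5.
7: 1969 = 7·281 + 2
11: 1969 = 11·179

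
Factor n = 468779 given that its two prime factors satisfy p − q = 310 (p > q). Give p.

Since p = q + 310, we have 468779 = q(q + 310), so q² + 310q − 468779 = 0.
Discriminant: 310² + 4·468779 = 96100 + 1875116 = 1971216; √1971216 = 1404.
q = (−310 + 1404)/2 = 547, and p = q + 310 = 857.
Check: 547 · 857 = 468779.

857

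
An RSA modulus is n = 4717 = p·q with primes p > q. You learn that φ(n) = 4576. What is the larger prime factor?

89

φ(n) = (p−1)(q−1) = n − (p+q) + 1, so p + q = 4717 − 4576 + 1 = 142.
p and q are the roots of t² − 142t + 4717 = 0.
Discriminant: 142² − 4·4717 = 20164 − 18868 = 1296; √1296 = 36.
q = (142 − 36)/2 = 53, p = (142 + 36)/2 = 89.
Check: 53 · 89 = 4717.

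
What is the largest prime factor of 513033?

513033 = 3 · 171011
171011 = 41 · 4171
4171 = 43 · 97
97 is prime.
So 513033 = 3 · 41 · 43 · 97; the largest prime factor is 97.

97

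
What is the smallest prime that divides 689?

689 is odd.
Digit sum 23, not divisible by 3.
Ends in 9: not divisible by 5.
7: 689 = 7·98 + 3
11: 689 = 11·62 + 7
13: 689 = 13·53

13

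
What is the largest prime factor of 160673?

160673 = 31 · 5183
5183 = 71 · 73
73 is prime.
So 160673 = 31 · 71 · 73; the largest prime factor is 73.

73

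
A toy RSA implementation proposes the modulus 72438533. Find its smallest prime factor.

72438533 is odd.
Digit sum 35, not divisible by 3.
Ends in 3: not divisible by 5.
7: 72438533 = 7·10348361 + 6
11: 72438533 = 11·6585321 + 2
13: 72438533 = 13·5572194 + 11
17: 72438533 = 17·4261090 + 3
19: 72438533 = 19·3812554 + 7
23: 72438533 = 23·3149501 + 10
29: 72438533 = 29·2497880 + 13
31: 72438533 = 31·2336726 + 27
37: 72438533 = 37·1957798 + 7
41: 72438533 = 41·1766793 + 20
43: 72438533 = 43·1684617 + 2
47: 72438533 = 47·1541245 + 18
53: 72438533 = 53·1366764 + 41
59: 72438533 = 59·1227771 + 44
61: 72438533 = 61·1187516 + 57
67: 72438533 = 67·1081172 + 9
71: 72438533 = 71·1020261 + 2
73: 72438533 = 73·992308 + 49
79: 72438533 = 79·916943 + 36
83: 72438533 = 83·872753 + 34
89: 72438533 = 89·813916 + 9
97: 72438533 = 97·746789

97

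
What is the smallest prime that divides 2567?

2567 is odd.
Digit sum 20, not divisible by 3.
Ends in 7: not divisible by 5.
7: 2567 = 7·366 + 5
11: 2567 = 11·233 + 4
13: 2567 = 13·197 + 6
17: 2567 = 17·151

17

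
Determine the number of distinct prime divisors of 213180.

213180 = 2^2 · 53295
53295 = 3 · 17765
17765 = 5 · 3553
3553 = 11 · 323
323 = 17 · 19
213180 = 2^2 · 3 · 5 · 11 · 17 · 19, which has 6 distinct prime factors.

6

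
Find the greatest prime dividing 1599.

41

1599 = 3 · 533
533 = 13 · 41
41 is prime.
So 1599 = 3 · 13 · 41; the largest prime factor is 41.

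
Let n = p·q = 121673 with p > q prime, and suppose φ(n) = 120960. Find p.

433

φ(n) = (p−1)(q−1) = n − (p+q) + 1, so p + q = 121673 − 120960 + 1 = 714.
p and q are the roots of t² − 714t + 121673 = 0.
Discriminant: 714² − 4·121673 = 509796 − 486692 = 23104; √23104 = 152.
q = (714 − 152)/2 = 281, p = (714 + 152)/2 = 433.
Check: 281 · 433 = 121673.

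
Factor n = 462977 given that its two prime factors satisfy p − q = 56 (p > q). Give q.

653

Since p = q + 56, we have 462977 = q(q + 56), so q² + 56q − 462977 = 0.
Discriminant: 56² + 4·462977 = 3136 + 1851908 = 1855044; √1855044 = 1362.
q = (−56 + 1362)/2 = 653, and p = q + 56 = 709.
Check: 653 · 709 = 462977.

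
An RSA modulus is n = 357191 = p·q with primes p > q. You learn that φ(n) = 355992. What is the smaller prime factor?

φ(n) = (p−1)(q−1) = n − (p+q) + 1, so p + q = 357191 − 355992 + 1 = 1200.
p and q are the roots of t² − 1200t + 357191 = 0.
Discriminant: 1200² − 4·357191 = 1440000 − 1428764 = 11236; √11236 = 106.
q = (1200 − 106)/2 = 547, p = (1200 + 106)/2 = 653.
Check: 547 · 653 = 357191.

547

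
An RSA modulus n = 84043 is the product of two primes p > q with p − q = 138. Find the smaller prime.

229

Since p = q + 138, we have 84043 = q(q + 138), so q² + 138q − 84043 = 0.
Discriminant: 138² + 4·84043 = 19044 + 336172 = 355216; √355216 = 596.
q = (−138 + 596)/2 = 229, and p = q + 138 = 367.
Check: 229 · 367 = 84043.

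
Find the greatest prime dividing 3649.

3649 = 41 · 89
89 is prime.
So 3649 = 41 · 89; the largest prime factor is 89.

89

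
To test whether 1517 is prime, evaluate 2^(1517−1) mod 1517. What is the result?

756

2^1 ≡ 2 (mod 1517)
2^2 ≡ 2^2 = 4 ≡ 4 (mod 1517)
2^4 ≡ 4^2 = 16 ≡ 16 (mod 1517)
2^8 ≡ 16^2 = 256 ≡ 256 (mod 1517)
2^16 ≡ 256^2 = 65536 ≡ 305 (mod 1517)
2^32 ≡ 305^2 = 93025 ≡ 488 (mod 1517)
2^64 ≡ 488^2 = 238144 ≡ 1492 (mod 1517)
2^128 ≡ 1492^2 = 2226064 ≡ 625 (mod 1517)
2^256 ≡ 625^2 = 390625 ≡ 756 (mod 1517)
2^512 ≡ 756^2 = 571536 ≡ 1144 (mod 1517)
2^1024 ≡ 1144^2 = 1308736 ≡ 1082 (mod 1517)
1516 = 1024 + 256 + 128 + 64 + 32 + 8 + 4 in binary powers of 2.
So 2^1516 ≡ 1082 · 756 · 625 · 1492 · 488 · 256 · 16 ≡ 756 (mod 1517).
Since 756 ≠ 1, base 2 is a Fermat witness: 1517 is composite.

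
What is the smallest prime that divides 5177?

5177 is odd.
Digit sum 20, not divisible by 3.
Ends in 7: not divisible by 5.
7: 5177 = 7·739 + 4
11: 5177 = 11·470 + 7
13: 5177 = 13·398 + 3
17: 5177 = 17·304 + 9
19: 5177 = 19·272 + 9
23: 5177 = 23·225 + 2
29: 5177 = 29·178 + 15
31: 5177 = 31·167

31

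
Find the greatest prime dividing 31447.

59

31447 = 13 · 2419
2419 = 41 · 59
59 is prime.
So 31447 = 13 · 41 · 59; the largest prime factor is 59.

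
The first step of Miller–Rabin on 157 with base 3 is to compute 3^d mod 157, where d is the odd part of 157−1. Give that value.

156

157 − 1 = 156 = 2^2 · 39, so d = 39.
3^1 ≡ 3 (mod 157)
3^2 ≡ 3^2 = 9 ≡ 9 (mod 157)
3^4 ≡ 9^2 = 81 ≡ 81 (mod 157)
3^8 ≡ 81^2 = 6561 ≡ 124 (mod 157)
3^16 ≡ 124^2 = 15376 ≡ 147 (mod 157)
3^32 ≡ 147^2 = 21609 ≡ 100 (mod 157)
39 = 32 + 4 + 2 + 1 in binary powers of 2.
So 3^39 ≡ 100 · 81 · 9 · 3 ≡ 156 (mod 157).
Since 3^d ≡ 156 (mod 157), base 3 does not prove 157 composite.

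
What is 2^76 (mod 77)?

2^1 ≡ 2 (mod 77)
2^2 ≡ 2^2 = 4 ≡ 4 (mod 77)
2^4 ≡ 4^2 = 16 ≡ 16 (mod 77)
2^8 ≡ 16^2 = 256 ≡ 25 (mod 77)
2^16 ≡ 25^2 = 625 ≡ 9 (mod 77)
2^32 ≡ 9^2 = 81 ≡ 4 (mod 77)
2^64 ≡ 4^2 = 16 ≡ 16 (mod 77)
76 = 64 + 8 + 4 in binary powers of 2.
So 2^76 ≡ 16 · 25 · 16 ≡ 9 (mod 77).
Since 9 ≠ 1, base 2 is a Fermat witness: 77 is composite.

9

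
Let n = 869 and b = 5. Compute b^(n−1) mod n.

356

5^1 ≡ 5 (mod 869)
5^2 ≡ 5^2 = 25 ≡ 25 (mod 869)
5^4 ≡ 25^2 = 625 ≡ 625 (mod 869)
5^8 ≡ 625^2 = 390625 ≡ 444 (mod 869)
5^16 ≡ 444^2 = 197136 ≡ 742 (mod 869)
5^32 ≡ 742^2 = 550564 ≡ 487 (mod 869)
5^64 ≡ 487^2 = 237169 ≡ 801 (mod 869)
5^128 ≡ 801^2 = 641601 ≡ 279 (mod 869)
5^256 ≡ 279^2 = 77841 ≡ 500 (mod 869)
5^512 ≡ 500^2 = 250000 ≡ 597 (mod 869)
868 = 512 + 256 + 64 + 32 + 4 in binary powers of 2.
So 5^868 ≡ 597 · 500 · 801 · 487 · 625 ≡ 356 (mod 869).
Since 356 ≠ 1, base 5 is a Fermat witness: 869 is composite.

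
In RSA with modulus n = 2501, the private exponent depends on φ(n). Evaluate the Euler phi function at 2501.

2400

Factor: 2501 = 41 · 61.
φ(2501) = (41−1) · (61−1) = 40 · 60 = 2400.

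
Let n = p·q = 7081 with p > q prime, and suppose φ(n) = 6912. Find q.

φ(n) = (p−1)(q−1) = n − (p+q) + 1, so p + q = 7081 − 6912 + 1 = 170.
p and q are the roots of t² − 170t + 7081 = 0.
Discriminant: 170² − 4·7081 = 28900 − 28324 = 576; √576 = 24.
q = (170 − 24)/2 = 73, p = (170 + 24)/2 = 97.
Check: 73 · 97 = 7081.

73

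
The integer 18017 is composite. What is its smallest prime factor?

43

18017 is odd.
Digit sum 17, not divisible by 3.
Ends in 7: not divisible by 5.
7: 18017 = 7·2573 + 6
11: 18017 = 11·1637 + 10
13: 18017 = 13·1385 + 12
17: 18017 = 17·1059 + 14
19: 18017 = 19·948 + 5
23: 18017 = 23·783 + 8
29: 18017 = 29·621 + 8
31: 18017 = 31·581 + 6
37: 18017 = 37·486 + 35
41: 18017 = 41·439 + 18
43: 18017 = 43·419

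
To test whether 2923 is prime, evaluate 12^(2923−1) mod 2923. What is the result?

12^1 ≡ 12 (mod 2923)
12^2 ≡ 12^2 = 144 ≡ 144 (mod 2923)
12^4 ≡ 144^2 = 20736 ≡ 275 (mod 2923)
12^8 ≡ 275^2 = 75625 ≡ 2550 (mod 2923)
12^16 ≡ 2550^2 = 6502500 ≡ 1748 (mod 2923)
12^32 ≡ 1748^2 = 3055504 ≡ 969 (mod 2923)
12^64 ≡ 969^2 = 938961 ≡ 678 (mod 2923)
12^128 ≡ 678^2 = 459684 ≡ 773 (mod 2923)
12^256 ≡ 773^2 = 597529 ≡ 1237 (mod 2923)
12^512 ≡ 1237^2 = 1530169 ≡ 1440 (mod 2923)
12^1024 ≡ 1440^2 = 2073600 ≡ 1193 (mod 2923)
12^2048 ≡ 1193^2 = 1423249 ≡ 2671 (mod 2923)
2922 = 2048 + 512 + 256 + 64 + 32 + 8 + 2 in binary powers of 2.
So 12^2922 ≡ 2671 · 1440 · 1237 · 678 · 969 · 2550 · 144 ≡ 2378 (mod 2923).
Since 2378 ≠ 1, base 12 is a Fermat witness: 2923 is composite.

2378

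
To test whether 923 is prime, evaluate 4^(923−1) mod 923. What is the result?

555

4^1 ≡ 4 (mod 923)
4^2 ≡ 4^2 = 16 ≡ 16 (mod 923)
4^4 ≡ 16^2 = 256 ≡ 256 (mod 923)
4^8 ≡ 256^2 = 65536 ≡ 3 (mod 923)
4^16 ≡ 3^2 = 9 ≡ 9 (mod 923)
4^32 ≡ 9^2 = 81 ≡ 81 (mod 923)
4^64 ≡ 81^2 = 6561 ≡ 100 (mod 923)
4^128 ≡ 100^2 = 10000 ≡ 770 (mod 923)
4^256 ≡ 770^2 = 592900 ≡ 334 (mod 923)
4^512 ≡ 334^2 = 111556 ≡ 796 (mod 923)
922 = 512 + 256 + 128 + 16 + 8 + 2 in binary powers of 2.
So 4^922 ≡ 796 · 334 · 770 · 9 · 3 · 16 ≡ 555 (mod 923).
Since 555 ≠ 1, base 4 is a Fermat witness: 923 is composite.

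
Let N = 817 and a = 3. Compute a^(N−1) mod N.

121

3^1 ≡ 3 (mod 817)
3^2 ≡ 3^2 = 9 ≡ 9 (mod 817)
3^4 ≡ 9^2 = 81 ≡ 81 (mod 817)
3^8 ≡ 81^2 = 6561 ≡ 25 (mod 817)
3^16 ≡ 25^2 = 625 ≡ 625 (mod 817)
3^32 ≡ 625^2 = 390625 ≡ 99 (mod 817)
3^64 ≡ 99^2 = 9801 ≡ 814 (mod 817)
3^128 ≡ 814^2 = 662596 ≡ 9 (mod 817)
3^256 ≡ 9^2 = 81 ≡ 81 (mod 817)
3^512 ≡ 81^2 = 6561 ≡ 25 (mod 817)
816 = 512 + 256 + 32 + 16 in binary powers of 2.
So 3^816 ≡ 25 · 81 · 99 · 625 ≡ 121 (mod 817).
Since 121 ≠ 1, base 3 is a Fermat witness: 817 is composite.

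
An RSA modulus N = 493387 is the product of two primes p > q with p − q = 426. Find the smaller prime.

521

Since p = q + 426, we have 493387 = q(q + 426), so q² + 426q − 493387 = 0.
Discriminant: 426² + 4·493387 = 181476 + 1973548 = 2155024; √2155024 = 1468.
q = (−426 + 1468)/2 = 521, and p = q + 426 = 947.
Check: 521 · 947 = 493387.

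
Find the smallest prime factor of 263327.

23

263327 is odd.
Digit sum 23, not divisible by 3.
Ends in 7: not divisible by 5.
7: 263327 = 7·37618 + 1
11: 263327 = 11·23938 + 9
13: 263327 = 13·20255 + 12
17: 263327 = 17·15489 + 14
19: 263327 = 19·13859 + 6
23: 263327 = 23·11449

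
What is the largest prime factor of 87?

87 = 3 · 29
29 is prime.
So 87 = 3 · 29; the largest prime factor is 29.

29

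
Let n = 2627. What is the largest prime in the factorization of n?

71

2627 = 37 · 71
71 is prime.
So 2627 = 37 · 71; the largest prime factor is 71.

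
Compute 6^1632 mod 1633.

6^1 ≡ 6 (mod 1633)
6^2 ≡ 6^2 = 36 ≡ 36 (mod 1633)
6^4 ≡ 36^2 = 1296 ≡ 1296 (mod 1633)
6^8 ≡ 1296^2 = 1679616 ≡ 892 (mod 1633)
6^16 ≡ 892^2 = 795664 ≡ 393 (mod 1633)
6^32 ≡ 393^2 = 154449 ≡ 947 (mod 1633)
6^64 ≡ 947^2 = 896809 ≡ 292 (mod 1633)
6^128 ≡ 292^2 = 85264 ≡ 348 (mod 1633)
6^256 ≡ 348^2 = 121104 ≡ 262 (mod 1633)
6^512 ≡ 262^2 = 68644 ≡ 58 (mod 1633)
6^1024 ≡ 58^2 = 3364 ≡ 98 (mod 1633)
1632 = 1024 + 512 + 64 + 32 in binary powers of 2.
So 6^1632 ≡ 98 · 58 · 292 · 947 ≡ 1549 (mod 1633).
Since 1549 ≠ 1, base 6 is a Fermat witness: 1633 is composite.

1549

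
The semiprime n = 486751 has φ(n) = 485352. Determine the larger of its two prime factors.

φ(n) = (p−1)(q−1) = n − (p+q) + 1, so p + q = 486751 − 485352 + 1 = 1400.
p and q are the roots of t² − 1400t + 486751 = 0.
Discriminant: 1400² − 4·486751 = 1960000 − 1947004 = 12996; √12996 = 114.
q = (1400 − 114)/2 = 643, p = (1400 + 114)/2 = 757.
Check: 643 · 757 = 486751.

757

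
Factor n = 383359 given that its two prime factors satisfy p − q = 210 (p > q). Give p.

733

Since p = q + 210, we have 383359 = q(q + 210), so q² + 210q − 383359 = 0.
Discriminant: 210² + 4·383359 = 44100 + 1533436 = 1577536; √1577536 = 1256.
q = (−210 + 1256)/2 = 523, and p = q + 210 = 733.
Check: 523 · 733 = 383359.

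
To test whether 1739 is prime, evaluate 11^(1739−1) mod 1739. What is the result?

11^1 ≡ 11 (mod 1739)
11^2 ≡ 11^2 = 121 ≡ 121 (mod 1739)
11^4 ≡ 121^2 = 14641 ≡ 729 (mod 1739)
11^8 ≡ 729^2 = 531441 ≡ 1046 (mod 1739)
11^16 ≡ 1046^2 = 1094116 ≡ 285 (mod 1739)
11^32 ≡ 285^2 = 81225 ≡ 1231 (mod 1739)
11^64 ≡ 1231^2 = 1515361 ≡ 692 (mod 1739)
11^128 ≡ 692^2 = 478864 ≡ 639 (mod 1739)
11^256 ≡ 639^2 = 408321 ≡ 1395 (mod 1739)
11^512 ≡ 1395^2 = 1946025 ≡ 84 (mod 1739)
11^1024 ≡ 84^2 = 7056 ≡ 100 (mod 1739)
1738 = 1024 + 512 + 128 + 64 + 8 + 2 in binary powers of 2.
So 11^1738 ≡ 100 · 84 · 639 · 692 · 1046 · 121 ≡ 1062 (mod 1739).
Since 1062 ≠ 1, base 11 is a Fermat witness: 1739 is composite.

1062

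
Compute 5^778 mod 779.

5^1 ≡ 5 (mod 779)
5^2 ≡ 5^2 = 25 ≡ 25 (mod 779)
5^4 ≡ 25^2 = 625 ≡ 625 (mod 779)
5^8 ≡ 625^2 = 390625 ≡ 346 (mod 779)
5^16 ≡ 346^2 = 119716 ≡ 529 (mod 779)
5^32 ≡ 529^2 = 279841 ≡ 180 (mod 779)
5^64 ≡ 180^2 = 32400 ≡ 461 (mod 779)
5^128 ≡ 461^2 = 212521 ≡ 633 (mod 779)
5^256 ≡ 633^2 = 400689 ≡ 283 (mod 779)
5^512 ≡ 283^2 = 80089 ≡ 631 (mod 779)
778 = 512 + 256 + 8 + 2 in binary powers of 2.
So 5^778 ≡ 631 · 283 · 346 · 25 ≡ 720 (mod 779).
Since 720 ≠ 1, base 5 is a Fermat witness: 779 is composite.

720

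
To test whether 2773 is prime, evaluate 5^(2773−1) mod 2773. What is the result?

1334

5^1 ≡ 5 (mod 2773)
5^2 ≡ 5^2 = 25 ≡ 25 (mod 2773)
5^4 ≡ 25^2 = 625 ≡ 625 (mod 2773)
5^8 ≡ 625^2 = 390625 ≡ 2405 (mod 2773)
5^16 ≡ 2405^2 = 5784025 ≡ 2320 (mod 2773)
5^32 ≡ 2320^2 = 5382400 ≡ 7 (mod 2773)
5^64 ≡ 7^2 = 49 ≡ 49 (mod 2773)
5^128 ≡ 49^2 = 2401 ≡ 2401 (mod 2773)
5^256 ≡ 2401^2 = 5764801 ≡ 2507 (mod 2773)
5^512 ≡ 2507^2 = 6285049 ≡ 1431 (mod 2773)
5^1024 ≡ 1431^2 = 2047761 ≡ 1287 (mod 2773)
5^2048 ≡ 1287^2 = 1656369 ≡ 888 (mod 2773)
2772 = 2048 + 512 + 128 + 64 + 16 + 4 in binary powers of 2.
So 5^2772 ≡ 888 · 1431 · 2401 · 49 · 2320 · 625 ≡ 1334 (mod 2773).
Since 1334 ≠ 1, base 5 is a Fermat witness: 2773 is composite.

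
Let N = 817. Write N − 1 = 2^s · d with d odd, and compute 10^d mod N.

817 − 1 = 816 = 2^4 · 51, so d = 51.
10^1 ≡ 10 (mod 817)
10^2 ≡ 10^2 = 100 ≡ 100 (mod 817)
10^4 ≡ 100^2 = 10000 ≡ 196 (mod 817)
10^8 ≡ 196^2 = 38416 ≡ 17 (mod 817)
10^16 ≡ 17^2 = 289 ≡ 289 (mod 817)
10^32 ≡ 289^2 = 83521 ≡ 187 (mod 817)
51 = 32 + 16 + 2 + 1 in binary powers of 2.
So 10^51 ≡ 187 · 289 · 100 · 10 ≡ 84 (mod 817).
Squaring chain: 84 → 520 → 790 → 729; never reaches −1, so base 10 is a Miller–Rabin witness that 817 is composite.

84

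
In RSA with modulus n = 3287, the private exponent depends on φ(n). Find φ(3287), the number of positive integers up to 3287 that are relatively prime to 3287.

Factor: 3287 = 19 · 173.
φ(3287) = (19−1) · (173−1) = 18 · 172 = 3096.

3096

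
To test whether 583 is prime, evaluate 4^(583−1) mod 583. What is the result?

236

4^1 ≡ 4 (mod 583)
4^2 ≡ 4^2 = 16 ≡ 16 (mod 583)
4^4 ≡ 16^2 = 256 ≡ 256 (mod 583)
4^8 ≡ 256^2 = 65536 ≡ 240 (mod 583)
4^16 ≡ 240^2 = 57600 ≡ 466 (mod 583)
4^32 ≡ 466^2 = 217156 ≡ 280 (mod 583)
4^64 ≡ 280^2 = 78400 ≡ 278 (mod 583)
4^128 ≡ 278^2 = 77284 ≡ 328 (mod 583)
4^256 ≡ 328^2 = 107584 ≡ 312 (mod 583)
4^512 ≡ 312^2 = 97344 ≡ 566 (mod 583)
582 = 512 + 64 + 4 + 2 in binary powers of 2.
So 4^582 ≡ 566 · 278 · 256 · 16 ≡ 236 (mod 583).
Since 236 ≠ 1, base 4 is a Fermat witness: 583 is composite.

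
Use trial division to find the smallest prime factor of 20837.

67

20837 is odd.
Digit sum 20, not divisible by 3.
Ends in 7: not divisible by 5.
7: 20837 = 7·2976 + 5
11: 20837 = 11·1894 + 3
13: 20837 = 13·1602 + 11
17: 20837 = 17·1225 + 12
19: 20837 = 19·1096 + 13
23: 20837 = 23·905 + 22
29: 20837 = 29·718 + 15
31: 20837 = 31·672 + 5
37: 20837 = 37·563 + 6
41: 20837 = 41·508 + 9
43: 20837 = 43·484 + 25
47: 20837 = 47·443 + 16
53: 20837 = 53·393 + 8
59: 20837 = 59·353 + 10
61: 20837 = 61·341 + 36
67: 20837 = 67·311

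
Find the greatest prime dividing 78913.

73

78913 = 23 · 3431
3431 = 47 · 73
73 is prime.
So 78913 = 23 · 47 · 73; the largest prime factor is 73.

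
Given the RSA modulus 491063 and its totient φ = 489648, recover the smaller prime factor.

607

φ(n) = (p−1)(q−1) = n − (p+q) + 1, so p + q = 491063 − 489648 + 1 = 1416.
p and q are the roots of t² − 1416t + 491063 = 0.
Discriminant: 1416² − 4·491063 = 2005056 − 1964252 = 40804; √40804 = 202.
q = (1416 − 202)/2 = 607, p = (1416 + 202)/2 = 809.
Check: 607 · 809 = 491063.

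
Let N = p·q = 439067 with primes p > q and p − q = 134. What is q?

Since p = q + 134, we have 439067 = q(q + 134), so q² + 134q − 439067 = 0.
Discriminant: 134² + 4·439067 = 17956 + 1756268 = 1774224; √1774224 = 1332.
q = (−134 + 1332)/2 = 599, and p = q + 134 = 733.
Check: 599 · 733 = 439067.

599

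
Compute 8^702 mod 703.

8^1 ≡ 8 (mod 703)
8^2 ≡ 8^2 = 64 ≡ 64 (mod 703)
8^4 ≡ 64^2 = 4096 ≡ 581 (mod 703)
8^8 ≡ 581^2 = 337561 ≡ 121 (mod 703)
8^16 ≡ 121^2 = 14641 ≡ 581 (mod 703)
8^32 ≡ 581^2 = 337561 ≡ 121 (mod 703)
8^64 ≡ 121^2 = 14641 ≡ 581 (mod 703)
8^128 ≡ 581^2 = 337561 ≡ 121 (mod 703)
8^256 ≡ 121^2 = 14641 ≡ 581 (mod 703)
8^512 ≡ 581^2 = 337561 ≡ 121 (mod 703)
702 = 512 + 128 + 32 + 16 + 8 + 4 + 2 in binary powers of 2.
So 8^702 ≡ 121 · 121 · 121 · 581 · 121 · 581 · 64 ≡ 628 (mod 703).
Since 628 ≠ 1, base 8 is a Fermat witness: 703 is composite.

628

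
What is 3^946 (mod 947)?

3^1 ≡ 3 (mod 947)
3^2 ≡ 3^2 = 9 ≡ 9 (mod 947)
3^4 ≡ 9^2 = 81 ≡ 81 (mod 947)
3^8 ≡ 81^2 = 6561 ≡ 879 (mod 947)
3^16 ≡ 879^2 = 772641 ≡ 836 (mod 947)
3^32 ≡ 836^2 = 698896 ≡ 10 (mod 947)
3^64 ≡ 10^2 = 100 ≡ 100 (mod 947)
3^128 ≡ 100^2 = 10000 ≡ 530 (mod 947)
3^256 ≡ 530^2 = 280900 ≡ 588 (mod 947)
3^512 ≡ 588^2 = 345744 ≡ 89 (mod 947)
946 = 512 + 256 + 128 + 32 + 16 + 2 in binary powers of 2.
So 3^946 ≡ 89 · 588 · 530 · 10 · 836 · 9 ≡ 1 (mod 947).
Since the result is 1, base 3 gives no evidence that 947 is composite.

1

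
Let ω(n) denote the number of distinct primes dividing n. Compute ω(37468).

4

37468 = 2^2 · 9367
9367 = 17 · 551
551 = 19 · 29
37468 = 2^2 · 17 · 19 · 29, which has 4 distinct prime factors.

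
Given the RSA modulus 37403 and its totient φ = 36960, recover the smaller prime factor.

113

φ(n) = (p−1)(q−1) = n − (p+q) + 1, so p + q = 37403 − 36960 + 1 = 444.
p and q are the roots of t² − 444t + 37403 = 0.
Discriminant: 444² − 4·37403 = 197136 − 149612 = 47524; √47524 = 218.
q = (444 − 218)/2 = 113, p = (444 + 218)/2 = 331.
Check: 113 · 331 = 37403.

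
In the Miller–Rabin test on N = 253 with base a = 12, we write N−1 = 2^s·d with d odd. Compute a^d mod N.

100

253 − 1 = 252 = 2^2 · 63, so d = 63.
12^1 ≡ 12 (mod 253)
12^2 ≡ 12^2 = 144 ≡ 144 (mod 253)
12^4 ≡ 144^2 = 20736 ≡ 243 (mod 253)
12^8 ≡ 243^2 = 59049 ≡ 100 (mod 253)
12^16 ≡ 100^2 = 10000 ≡ 133 (mod 253)
12^32 ≡ 133^2 = 17689 ≡ 232 (mod 253)
63 = 32 + 16 + 8 + 4 + 2 + 1 in binary powers of 2.
So 12^63 ≡ 232 · 133 · 100 · 243 · 144 · 12 ≡ 100 (mod 253).
Squaring chain: 100 → 133; never reaches −1, so base 12 is a Miller–Rabin witness that 253 is composite.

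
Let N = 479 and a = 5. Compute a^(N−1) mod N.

1

5^1 ≡ 5 (mod 479)
5^2 ≡ 5^2 = 25 ≡ 25 (mod 479)
5^4 ≡ 25^2 = 625 ≡ 146 (mod 479)
5^8 ≡ 146^2 = 21316 ≡ 240 (mod 479)
5^16 ≡ 240^2 = 57600 ≡ 120 (mod 479)
5^32 ≡ 120^2 = 14400 ≡ 30 (mod 479)
5^64 ≡ 30^2 = 900 ≡ 421 (mod 479)
5^128 ≡ 421^2 = 177241 ≡ 11 (mod 479)
5^256 ≡ 11^2 = 121 ≡ 121 (mod 479)
478 = 256 + 128 + 64 + 16 + 8 + 4 + 2 in binary powers of 2.
So 5^478 ≡ 121 · 11 · 421 · 120 · 240 · 146 · 25 ≡ 1 (mod 479).
Since the result is 1, base 5 gives no evidence that 479 is composite.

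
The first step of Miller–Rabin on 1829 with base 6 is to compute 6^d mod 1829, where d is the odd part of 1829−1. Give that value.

1829 − 1 = 1828 = 2^2 · 457, so d = 457.
6^1 ≡ 6 (mod 1829)
6^2 ≡ 6^2 = 36 ≡ 36 (mod 1829)
6^4 ≡ 36^2 = 1296 ≡ 1296 (mod 1829)
6^8 ≡ 1296^2 = 1679616 ≡ 594 (mod 1829)
6^16 ≡ 594^2 = 352836 ≡ 1668 (mod 1829)
6^32 ≡ 1668^2 = 2782224 ≡ 315 (mod 1829)
6^64 ≡ 315^2 = 99225 ≡ 459 (mod 1829)
6^128 ≡ 459^2 = 210681 ≡ 346 (mod 1829)
6^256 ≡ 346^2 = 119716 ≡ 831 (mod 1829)
457 = 256 + 128 + 64 + 8 + 1 in binary powers of 2.
So 6^457 ≡ 831 · 346 · 459 · 594 · 6 ≡ 1742 (mod 1829).
Squaring chain: 1742 → 253; never reaches −1, so base 6 is a Miller–Rabin witness that 1829 is composite.

1742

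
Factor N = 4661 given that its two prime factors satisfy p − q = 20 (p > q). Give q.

59

Since p = q + 20, we have 4661 = q(q + 20), so q² + 20q − 4661 = 0.
Discriminant: 20² + 4·4661 = 400 + 18644 = 19044; √19044 = 138.
q = (−20 + 138)/2 = 59, and p = q + 20 = 79.
Check: 59 · 79 = 4661.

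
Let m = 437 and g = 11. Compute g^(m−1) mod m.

315

11^1 ≡ 11 (mod 437)
11^2 ≡ 11^2 = 121 ≡ 121 (mod 437)
11^4 ≡ 121^2 = 14641 ≡ 220 (mod 437)
11^8 ≡ 220^2 = 48400 ≡ 330 (mod 437)
11^16 ≡ 330^2 = 108900 ≡ 87 (mod 437)
11^32 ≡ 87^2 = 7569 ≡ 140 (mod 437)
11^64 ≡ 140^2 = 19600 ≡ 372 (mod 437)
11^128 ≡ 372^2 = 138384 ≡ 292 (mod 437)
11^256 ≡ 292^2 = 85264 ≡ 49 (mod 437)
436 = 256 + 128 + 32 + 16 + 4 in binary powers of 2.
So 11^436 ≡ 49 · 292 · 140 · 87 · 220 ≡ 315 (mod 437).
Since 315 ≠ 1, base 11 is a Fermat witness: 437 is composite.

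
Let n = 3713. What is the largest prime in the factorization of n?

79

3713 = 47 · 79
79 is prime.
So 3713 = 47 · 79; the largest prime factor is 79.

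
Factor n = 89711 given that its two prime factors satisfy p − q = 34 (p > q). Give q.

283

Since p = q + 34, we have 89711 = q(q + 34), so q² + 34q − 89711 = 0.
Discriminant: 34² + 4·89711 = 1156 + 358844 = 360000; √360000 = 600.
q = (−34 + 600)/2 = 283, and p = q + 34 = 317.
Check: 283 · 317 = 89711.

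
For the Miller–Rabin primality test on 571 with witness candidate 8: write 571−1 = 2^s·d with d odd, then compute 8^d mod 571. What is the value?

571 − 1 = 570 = 2^1 · 285, so d = 285.
8^1 ≡ 8 (mod 571)
8^2 ≡ 8^2 = 64 ≡ 64 (mod 571)
8^4 ≡ 64^2 = 4096 ≡ 99 (mod 571)
8^8 ≡ 99^2 = 9801 ≡ 94 (mod 571)
8^16 ≡ 94^2 = 8836 ≡ 271 (mod 571)
8^32 ≡ 271^2 = 73441 ≡ 353 (mod 571)
8^64 ≡ 353^2 = 124609 ≡ 131 (mod 571)
8^128 ≡ 131^2 = 17161 ≡ 31 (mod 571)
8^256 ≡ 31^2 = 961 ≡ 390 (mod 571)
285 = 256 + 16 + 8 + 4 + 1 in binary powers of 2.
So 8^285 ≡ 390 · 271 · 94 · 99 · 8 ≡ 570 (mod 571).
Since 8^d ≡ 570 (mod 571), base 8 does not prove 571 composite.

570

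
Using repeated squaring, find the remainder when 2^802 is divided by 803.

2^1 ≡ 2 (mod 803)
2^2 ≡ 2^2 = 4 ≡ 4 (mod 803)
2^4 ≡ 4^2 = 16 ≡ 16 (mod 803)
2^8 ≡ 16^2 = 256 ≡ 256 (mod 803)
2^16 ≡ 256^2 = 65536 ≡ 493 (mod 803)
2^32 ≡ 493^2 = 243049 ≡ 543 (mod 803)
2^64 ≡ 543^2 = 294849 ≡ 148 (mod 803)
2^128 ≡ 148^2 = 21904 ≡ 223 (mod 803)
2^256 ≡ 223^2 = 49729 ≡ 746 (mod 803)
2^512 ≡ 746^2 = 556516 ≡ 37 (mod 803)
802 = 512 + 256 + 32 + 2 in binary powers of 2.
So 2^802 ≡ 37 · 746 · 543 · 4 ≡ 367 (mod 803).
Since 367 ≠ 1, base 2 is a Fermat witness: 803 is composite.

367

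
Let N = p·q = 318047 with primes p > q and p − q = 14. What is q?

557

Since p = q + 14, we have 318047 = q(q + 14), so q² + 14q − 318047 = 0.
Discriminant: 14² + 4·318047 = 196 + 1272188 = 1272384; √1272384 = 1128.
q = (−14 + 1128)/2 = 557, and p = q + 14 = 571.
Check: 557 · 571 = 318047.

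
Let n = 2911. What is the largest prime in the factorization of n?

71

2911 = 41 · 71
71 is prime.
So 2911 = 41 · 71; the largest prime factor is 71.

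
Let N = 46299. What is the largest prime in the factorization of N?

46299 = 3 · 15433
15433 = 11 · 1403
1403 = 23 · 61
61 is prime.
So 46299 = 3 · 11 · 23 · 61; the largest prime factor is 61.

61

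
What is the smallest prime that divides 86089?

19

86089 is odd.
Digit sum 31, not divisible by 3.
Ends in 9: not divisible by 5.
7: 86089 = 7·12298 + 3
11: 86089 = 11·7826 + 3
13: 86089 = 13·6622 + 3
17: 86089 = 17·5064 + 1
19: 86089 = 19·4531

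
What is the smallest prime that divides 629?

629 is odd.
Digit sum 17, not divisible by 3.
Ends in 9: not divisible by 5.
7: 629 = 7·89 + 6
11: 629 = 11·57 + 2
13: 629 = 13·48 + 5
17: 629 = 17·37

17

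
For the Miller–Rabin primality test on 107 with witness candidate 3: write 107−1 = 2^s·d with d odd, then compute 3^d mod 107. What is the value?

107 − 1 = 106 = 2^1 · 53, so d = 53.
3^1 ≡ 3 (mod 107)
3^2 ≡ 3^2 = 9 ≡ 9 (mod 107)
3^4 ≡ 9^2 = 81 ≡ 81 (mod 107)
3^8 ≡ 81^2 = 6561 ≡ 34 (mod 107)
3^16 ≡ 34^2 = 1156 ≡ 86 (mod 107)
3^32 ≡ 86^2 = 7396 ≡ 13 (mod 107)
53 = 32 + 16 + 4 + 1 in binary powers of 2.
So 3^53 ≡ 13 · 86 · 81 · 3 ≡ 1 (mod 107).
Since 3^d ≡ 1 (mod 107), base 3 does not prove 107 composite.

1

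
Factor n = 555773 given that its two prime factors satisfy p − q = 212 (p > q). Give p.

859

Since p = q + 212, we have 555773 = q(q + 212), so q² + 212q − 555773 = 0.
Discriminant: 212² + 4·555773 = 44944 + 2223092 = 2268036; √2268036 = 1506.
q = (−212 + 1506)/2 = 647, and p = q + 212 = 859.
Check: 647 · 859 = 555773.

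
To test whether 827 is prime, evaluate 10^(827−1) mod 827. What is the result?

10^1 ≡ 10 (mod 827)
10^2 ≡ 10^2 = 100 ≡ 100 (mod 827)
10^4 ≡ 100^2 = 10000 ≡ 76 (mod 827)
10^8 ≡ 76^2 = 5776 ≡ 814 (mod 827)
10^16 ≡ 814^2 = 662596 ≡ 169 (mod 827)
10^32 ≡ 169^2 = 28561 ≡ 443 (mod 827)
10^64 ≡ 443^2 = 196249 ≡ 250 (mod 827)
10^128 ≡ 250^2 = 62500 ≡ 475 (mod 827)
10^256 ≡ 475^2 = 225625 ≡ 681 (mod 827)
10^512 ≡ 681^2 = 463761 ≡ 641 (mod 827)
826 = 512 + 256 + 32 + 16 + 8 + 2 in binary powers of 2.
So 10^826 ≡ 641 · 681 · 443 · 169 · 814 · 100 ≡ 1 (mod 827).
Since the result is 1, base 10 gives no evidence that 827 is composite.

1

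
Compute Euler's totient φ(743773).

718080

Factor: 743773 = 61 · 89 · 137.
φ(743773) = (61−1) · (89−1) · (137−1) = 60 · 88 · 136 = 718080.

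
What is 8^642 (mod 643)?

1

8^1 ≡ 8 (mod 643)
8^2 ≡ 8^2 = 64 ≡ 64 (mod 643)
8^4 ≡ 64^2 = 4096 ≡ 238 (mod 643)
8^8 ≡ 238^2 = 56644 ≡ 60 (mod 643)
8^16 ≡ 60^2 = 3600 ≡ 385 (mod 643)
8^32 ≡ 385^2 = 148225 ≡ 335 (mod 643)
8^64 ≡ 335^2 = 112225 ≡ 343 (mod 643)
8^128 ≡ 343^2 = 117649 ≡ 623 (mod 643)
8^256 ≡ 623^2 = 388129 ≡ 400 (mod 643)
8^512 ≡ 400^2 = 160000 ≡ 536 (mod 643)
642 = 512 + 128 + 2 in binary powers of 2.
So 8^642 ≡ 536 · 623 · 64 ≡ 1 (mod 643).
Since the result is 1, base 8 gives no evidence that 643 is composite.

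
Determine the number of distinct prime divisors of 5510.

5510 = 2 · 2755
2755 = 5 · 551
551 = 19 · 29
5510 = 2 · 5 · 19 · 29, which has 4 distinct prime factors.

4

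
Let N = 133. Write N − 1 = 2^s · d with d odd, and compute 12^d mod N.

133 − 1 = 132 = 2^2 · 33, so d = 33.
12^1 ≡ 12 (mod 133)
12^2 ≡ 12^2 = 144 ≡ 11 (mod 133)
12^4 ≡ 11^2 = 121 ≡ 121 (mod 133)
12^8 ≡ 121^2 = 14641 ≡ 11 (mod 133)
12^16 ≡ 11^2 = 121 ≡ 121 (mod 133)
12^32 ≡ 121^2 = 14641 ≡ 11 (mod 133)
33 = 32 + 1 in binary powers of 2.
So 12^33 ≡ 11 · 12 ≡ 132 (mod 133).
Since 12^d ≡ 132 (mod 133), base 12 does not prove 133 composite.

132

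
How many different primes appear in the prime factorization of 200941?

200941 = 13^2 · 1189
1189 = 29 · 41
200941 = 13^2 · 29 · 41, which has 3 distinct prime factors.

3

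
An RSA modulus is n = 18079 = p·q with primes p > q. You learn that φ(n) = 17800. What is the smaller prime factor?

101

φ(n) = (p−1)(q−1) = n − (p+q) + 1, so p + q = 18079 − 17800 + 1 = 280.
p and q are the roots of t² − 280t + 18079 = 0.
Discriminant: 280² − 4·18079 = 78400 − 72316 = 6084; √6084 = 78.
q = (280 − 78)/2 = 101, p = (280 + 78)/2 = 179.
Check: 101 · 179 = 18079.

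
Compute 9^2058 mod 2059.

9^1 ≡ 9 (mod 2059)
9^2 ≡ 9^2 = 81 ≡ 81 (mod 2059)
9^4 ≡ 81^2 = 6561 ≡ 384 (mod 2059)
9^8 ≡ 384^2 = 147456 ≡ 1267 (mod 2059)
9^16 ≡ 1267^2 = 1605289 ≡ 1328 (mod 2059)
9^32 ≡ 1328^2 = 1763584 ≡ 1080 (mod 2059)
9^64 ≡ 1080^2 = 1166400 ≡ 1006 (mod 2059)
9^128 ≡ 1006^2 = 1012036 ≡ 1067 (mod 2059)
9^256 ≡ 1067^2 = 1138489 ≡ 1921 (mod 2059)
9^512 ≡ 1921^2 = 3690241 ≡ 513 (mod 2059)
9^1024 ≡ 513^2 = 263169 ≡ 1676 (mod 2059)
9^2048 ≡ 1676^2 = 2808976 ≡ 500 (mod 2059)
2058 = 2048 + 8 + 2 in binary powers of 2.
So 9^2058 ≡ 500 · 1267 · 81 ≡ 1161 (mod 2059).
Since 1161 ≠ 1, base 9 is a Fermat witness: 2059 is composite.

1161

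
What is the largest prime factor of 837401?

97

837401 = 89 · 9409
9409 = 97 · 97
97 = 97 · 1
So 837401 = 89 · 97^2; the largest prime factor is 97.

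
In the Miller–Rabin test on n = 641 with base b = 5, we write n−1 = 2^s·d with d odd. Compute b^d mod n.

641 − 1 = 640 = 2^7 · 5, so d = 5.
5^1 ≡ 5 (mod 641)
5^2 ≡ 5^2 = 25 ≡ 25 (mod 641)
5^4 ≡ 25^2 = 625 ≡ 625 (mod 641)
5 = 4 + 1 in binary powers of 2.
So 5^5 ≡ 625 · 5 ≡ 561 (mod 641).
Squaring chain: 561 → 631 → 100 → 385 → 154 → 640 → 1; reaches −1, so base 5 does not prove 641 composite.

561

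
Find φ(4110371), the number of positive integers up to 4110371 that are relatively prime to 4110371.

4033800

Factor: 4110371 = 151 · 163 · 167.
φ(4110371) = (151−1) · (163−1) · (167−1) = 150 · 162 · 166 = 4033800.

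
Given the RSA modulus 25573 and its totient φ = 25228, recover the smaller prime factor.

107

φ(n) = (p−1)(q−1) = n − (p+q) + 1, so p + q = 25573 − 25228 + 1 = 346.
p and q are the roots of t² − 346t + 25573 = 0.
Discriminant: 346² − 4·25573 = 119716 − 102292 = 17424; √17424 = 132.
q = (346 − 132)/2 = 107, p = (346 + 132)/2 = 239.
Check: 107 · 239 = 25573.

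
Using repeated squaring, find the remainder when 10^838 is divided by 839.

1

10^1 ≡ 10 (mod 839)
10^2 ≡ 10^2 = 100 ≡ 100 (mod 839)
10^4 ≡ 100^2 = 10000 ≡ 771 (mod 839)
10^8 ≡ 771^2 = 594441 ≡ 429 (mod 839)
10^16 ≡ 429^2 = 184041 ≡ 300 (mod 839)
10^32 ≡ 300^2 = 90000 ≡ 227 (mod 839)
10^64 ≡ 227^2 = 51529 ≡ 350 (mod 839)
10^128 ≡ 350^2 = 122500 ≡ 6 (mod 839)
10^256 ≡ 6^2 = 36 ≡ 36 (mod 839)
10^512 ≡ 36^2 = 1296 ≡ 457 (mod 839)
838 = 512 + 256 + 64 + 4 + 2 in binary powers of 2.
So 10^838 ≡ 457 · 36 · 350 · 771 · 100 ≡ 1 (mod 839).
Since the result is 1, base 10 gives no evidence that 839 is composite.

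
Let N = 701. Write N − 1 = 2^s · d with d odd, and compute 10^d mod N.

135

701 − 1 = 700 = 2^2 · 175, so d = 175.
10^1 ≡ 10 (mod 701)
10^2 ≡ 10^2 = 100 ≡ 100 (mod 701)
10^4 ≡ 100^2 = 10000 ≡ 186 (mod 701)
10^8 ≡ 186^2 = 34596 ≡ 247 (mod 701)
10^16 ≡ 247^2 = 61009 ≡ 22 (mod 701)
10^32 ≡ 22^2 = 484 ≡ 484 (mod 701)
10^64 ≡ 484^2 = 234256 ≡ 122 (mod 701)
10^128 ≡ 122^2 = 14884 ≡ 163 (mod 701)
175 = 128 + 32 + 8 + 4 + 2 + 1 in binary powers of 2.
So 10^175 ≡ 163 · 484 · 247 · 186 · 100 · 10 ≡ 135 (mod 701).
Squaring chain: 135 → 700; reaches −1, so base 10 does not prove 701 composite.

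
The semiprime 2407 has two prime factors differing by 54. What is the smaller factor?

29

Since p = q + 54, we have 2407 = q(q + 54), so q² + 54q − 2407 = 0.
Discriminant: 54² + 4·2407 = 2916 + 9628 = 12544; √12544 = 112.
q = (−54 + 112)/2 = 29, and p = q + 54 = 83.
Check: 29 · 83 = 2407.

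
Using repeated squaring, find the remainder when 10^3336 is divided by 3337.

2998

10^1 ≡ 10 (mod 3337)
10^2 ≡ 10^2 = 100 ≡ 100 (mod 3337)
10^4 ≡ 100^2 = 10000 ≡ 3326 (mod 3337)
10^8 ≡ 3326^2 = 11062276 ≡ 121 (mod 3337)
10^16 ≡ 121^2 = 14641 ≡ 1293 (mod 3337)
10^32 ≡ 1293^2 = 1671849 ≡ 12 (mod 3337)
10^64 ≡ 12^2 = 144 ≡ 144 (mod 3337)
10^128 ≡ 144^2 = 20736 ≡ 714 (mod 3337)
10^256 ≡ 714^2 = 509796 ≡ 2572 (mod 3337)
10^512 ≡ 2572^2 = 6615184 ≡ 1250 (mod 3337)
10^1024 ≡ 1250^2 = 1562500 ≡ 784 (mod 3337)
10^2048 ≡ 784^2 = 614656 ≡ 648 (mod 3337)
3336 = 2048 + 1024 + 256 + 8 in binary powers of 2.
So 10^3336 ≡ 648 · 784 · 2572 · 121 ≡ 2998 (mod 3337).
Since 2998 ≠ 1, base 10 is a Fermat witness: 3337 is composite.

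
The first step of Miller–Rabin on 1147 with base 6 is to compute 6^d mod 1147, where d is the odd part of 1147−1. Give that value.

154

1147 − 1 = 1146 = 2^1 · 573, so d = 573.
6^1 ≡ 6 (mod 1147)
6^2 ≡ 6^2 = 36 ≡ 36 (mod 1147)
6^4 ≡ 36^2 = 1296 ≡ 149 (mod 1147)
6^8 ≡ 149^2 = 22201 ≡ 408 (mod 1147)
6^16 ≡ 408^2 = 166464 ≡ 149 (mod 1147)
6^32 ≡ 149^2 = 22201 ≡ 408 (mod 1147)
6^64 ≡ 408^2 = 166464 ≡ 149 (mod 1147)
6^128 ≡ 149^2 = 22201 ≡ 408 (mod 1147)
6^256 ≡ 408^2 = 166464 ≡ 149 (mod 1147)
6^512 ≡ 149^2 = 22201 ≡ 408 (mod 1147)
573 = 512 + 32 + 16 + 8 + 4 + 1 in binary powers of 2.
So 6^573 ≡ 408 · 408 · 149 · 408 · 149 · 6 ≡ 154 (mod 1147).
Squaring chain: 154; never reaches −1, so base 6 is a Miller–Rabin witness that 1147 is composite.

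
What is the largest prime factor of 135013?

135013 = 37 · 3649
3649 = 41 · 89
89 is prime.
So 135013 = 37 · 41 · 89; the largest prime factor is 89.

89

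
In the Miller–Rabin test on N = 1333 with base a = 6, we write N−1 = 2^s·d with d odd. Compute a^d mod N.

216

1333 − 1 = 1332 = 2^2 · 333, so d = 333.
6^1 ≡ 6 (mod 1333)
6^2 ≡ 6^2 = 36 ≡ 36 (mod 1333)
6^4 ≡ 36^2 = 1296 ≡ 1296 (mod 1333)
6^8 ≡ 1296^2 = 1679616 ≡ 36 (mod 1333)
6^16 ≡ 36^2 = 1296 ≡ 1296 (mod 1333)
6^32 ≡ 1296^2 = 1679616 ≡ 36 (mod 1333)
6^64 ≡ 36^2 = 1296 ≡ 1296 (mod 1333)
6^128 ≡ 1296^2 = 1679616 ≡ 36 (mod 1333)
6^256 ≡ 36^2 = 1296 ≡ 1296 (mod 1333)
333 = 256 + 64 + 8 + 4 + 1 in binary powers of 2.
So 6^333 ≡ 1296 · 1296 · 36 · 1296 · 6 ≡ 216 (mod 1333).
Squaring chain: 216 → 1; never reaches −1, so base 6 is a Miller–Rabin witness that 1333 is composite.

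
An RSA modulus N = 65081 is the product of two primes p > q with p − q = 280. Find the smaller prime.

Since p = q + 280, we have 65081 = q(q + 280), so q² + 280q − 65081 = 0.
Discriminant: 280² + 4·65081 = 78400 + 260324 = 338724; √338724 = 582.
q = (−280 + 582)/2 = 151, and p = q + 280 = 431.
Check: 151 · 431 = 65081.

151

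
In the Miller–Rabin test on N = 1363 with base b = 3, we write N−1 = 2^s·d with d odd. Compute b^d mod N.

1363 − 1 = 1362 = 2^1 · 681, so d = 681.
3^1 ≡ 3 (mod 1363)
3^2 ≡ 3^2 = 9 ≡ 9 (mod 1363)
3^4 ≡ 9^2 = 81 ≡ 81 (mod 1363)
3^8 ≡ 81^2 = 6561 ≡ 1109 (mod 1363)
3^16 ≡ 1109^2 = 1229881 ≡ 455 (mod 1363)
3^32 ≡ 455^2 = 207025 ≡ 1212 (mod 1363)
3^64 ≡ 1212^2 = 1468944 ≡ 993 (mod 1363)
3^128 ≡ 993^2 = 986049 ≡ 600 (mod 1363)
3^256 ≡ 600^2 = 360000 ≡ 168 (mod 1363)
3^512 ≡ 168^2 = 28224 ≡ 964 (mod 1363)
681 = 512 + 128 + 32 + 8 + 1 in binary powers of 2.
So 3^681 ≡ 964 · 600 · 1212 · 1109 · 3 ≡ 108 (mod 1363).
Squaring chain: 108; never reaches −1, so base 3 is a Miller–Rabin witness that 1363 is composite.

108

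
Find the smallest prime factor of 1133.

11

1133 is odd.
Digit sum 8, not divisible by 3.
Ends in 3: not divisible by 5.
7: 1133 = 7·161 + 6
11: 1133 = 11·103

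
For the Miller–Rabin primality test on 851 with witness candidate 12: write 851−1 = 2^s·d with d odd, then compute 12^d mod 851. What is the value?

851 − 1 = 850 = 2^1 · 425, so d = 425.
12^1 ≡ 12 (mod 851)
12^2 ≡ 12^2 = 144 ≡ 144 (mod 851)
12^4 ≡ 144^2 = 20736 ≡ 312 (mod 851)
12^8 ≡ 312^2 = 97344 ≡ 330 (mod 851)
12^16 ≡ 330^2 = 108900 ≡ 823 (mod 851)
12^32 ≡ 823^2 = 677329 ≡ 784 (mod 851)
12^64 ≡ 784^2 = 614656 ≡ 234 (mod 851)
12^128 ≡ 234^2 = 54756 ≡ 292 (mod 851)
12^256 ≡ 292^2 = 85264 ≡ 164 (mod 851)
425 = 256 + 128 + 32 + 8 + 1 in binary powers of 2.
So 12^425 ≡ 164 · 292 · 784 · 330 · 12 ≡ 292 (mod 851).
Squaring chain: 292; never reaches −1, so base 12 is a Miller–Rabin witness that 851 is composite.

292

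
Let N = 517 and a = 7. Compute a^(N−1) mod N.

455

7^1 ≡ 7 (mod 517)
7^2 ≡ 7^2 = 49 ≡ 49 (mod 517)
7^4 ≡ 49^2 = 2401 ≡ 333 (mod 517)
7^8 ≡ 333^2 = 110889 ≡ 251 (mod 517)
7^16 ≡ 251^2 = 63001 ≡ 444 (mod 517)
7^32 ≡ 444^2 = 197136 ≡ 159 (mod 517)
7^64 ≡ 159^2 = 25281 ≡ 465 (mod 517)
7^128 ≡ 465^2 = 216225 ≡ 119 (mod 517)
7^256 ≡ 119^2 = 14161 ≡ 202 (mod 517)
7^512 ≡ 202^2 = 40804 ≡ 478 (mod 517)
516 = 512 + 4 in binary powers of 2.
So 7^516 ≡ 478 · 333 ≡ 455 (mod 517).
Since 455 ≠ 1, base 7 is a Fermat witness: 517 is composite.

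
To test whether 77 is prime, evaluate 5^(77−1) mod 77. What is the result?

16

5^1 ≡ 5 (mod 77)
5^2 ≡ 5^2 = 25 ≡ 25 (mod 77)
5^4 ≡ 25^2 = 625 ≡ 9 (mod 77)
5^8 ≡ 9^2 = 81 ≡ 4 (mod 77)
5^16 ≡ 4^2 = 16 ≡ 16 (mod 77)
5^32 ≡ 16^2 = 256 ≡ 25 (mod 77)
5^64 ≡ 25^2 = 625 ≡ 9 (mod 77)
76 = 64 + 8 + 4 in binary powers of 2.
So 5^76 ≡ 9 · 4 · 9 ≡ 16 (mod 77).
Since 16 ≠ 1, base 5 is a Fermat witness: 77 is composite.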